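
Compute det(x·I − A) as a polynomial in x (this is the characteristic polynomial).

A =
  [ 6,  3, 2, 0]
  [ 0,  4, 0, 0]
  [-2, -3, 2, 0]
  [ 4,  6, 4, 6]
x^4 - 18*x^3 + 120*x^2 - 352*x + 384

Expanding det(x·I − A) (e.g. by cofactor expansion or by noting that A is similar to its Jordan form J, which has the same characteristic polynomial as A) gives
  χ_A(x) = x^4 - 18*x^3 + 120*x^2 - 352*x + 384
which factors as (x - 6)*(x - 4)^3. The eigenvalues (with algebraic multiplicities) are λ = 4 with multiplicity 3, λ = 6 with multiplicity 1.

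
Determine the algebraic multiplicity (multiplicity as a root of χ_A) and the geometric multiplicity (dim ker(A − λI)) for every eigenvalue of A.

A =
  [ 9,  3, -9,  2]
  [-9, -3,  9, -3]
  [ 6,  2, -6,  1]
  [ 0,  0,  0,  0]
λ = 0: alg = 4, geom = 2

Step 1 — factor the characteristic polynomial to read off the algebraic multiplicities:
  χ_A(x) = x^4

Step 2 — compute geometric multiplicities via the rank-nullity identity g(λ) = n − rank(A − λI):
  rank(A − (0)·I) = 2, so dim ker(A − (0)·I) = n − 2 = 2

Summary:
  λ = 0: algebraic multiplicity = 4, geometric multiplicity = 2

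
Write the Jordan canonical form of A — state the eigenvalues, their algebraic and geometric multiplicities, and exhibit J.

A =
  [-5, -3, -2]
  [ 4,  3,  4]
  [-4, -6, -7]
J_2(-3) ⊕ J_1(-3)

The characteristic polynomial is
  det(x·I − A) = x^3 + 9*x^2 + 27*x + 27 = (x + 3)^3

Eigenvalues and multiplicities (the geometric multiplicity of λ is n − rank(A − λI), which equals the number of Jordan blocks for λ):
  λ = -3: algebraic multiplicity = 3, geometric multiplicity = 2

Determining the block sizes for each eigenvalue:
  λ = -3: 2 blocks summing to 3 forces exactly one block of size 2 and the rest size 1 → block sizes [2, 1]

Assembling the blocks gives a Jordan form
J =
  [-3,  1,  0]
  [ 0, -3,  0]
  [ 0,  0, -3]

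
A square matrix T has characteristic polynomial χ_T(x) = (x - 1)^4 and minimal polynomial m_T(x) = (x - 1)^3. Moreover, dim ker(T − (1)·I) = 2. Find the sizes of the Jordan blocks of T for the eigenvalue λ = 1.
Block sizes for λ = 1: [3, 1]

Step 1 — from the characteristic polynomial, algebraic multiplicity of λ = 1 is 4. From dim ker(T − (1)·I) = 2, there are exactly 2 Jordan blocks for λ = 1.
Step 2 — from the minimal polynomial, the factor (x − 1)^3 tells us the largest block for λ = 1 has size 3.
Step 3 — with total size 4, 2 blocks, and largest block 3, the block sizes (in nonincreasing order) are [3, 1].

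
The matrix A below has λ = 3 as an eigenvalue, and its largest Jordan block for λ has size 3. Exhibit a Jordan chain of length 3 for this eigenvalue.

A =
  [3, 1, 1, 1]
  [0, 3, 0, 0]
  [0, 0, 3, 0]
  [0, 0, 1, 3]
A Jordan chain for λ = 3 of length 3:
v_1 = (1, 0, 0, 0)ᵀ
v_2 = (1, 0, 0, 1)ᵀ
v_3 = (0, 0, 1, 0)ᵀ

Let N = A − (3)·I. We want v_3 with N^3 v_3 = 0 but N^2 v_3 ≠ 0; then v_{j-1} := N · v_j for j = 3, …, 2.

Pick v_3 = (0, 0, 1, 0)ᵀ.
Then v_2 = N · v_3 = (1, 0, 0, 1)ᵀ.
Then v_1 = N · v_2 = (1, 0, 0, 0)ᵀ.

Sanity check: (A − (3)·I) v_1 = (0, 0, 0, 0)ᵀ = 0. ✓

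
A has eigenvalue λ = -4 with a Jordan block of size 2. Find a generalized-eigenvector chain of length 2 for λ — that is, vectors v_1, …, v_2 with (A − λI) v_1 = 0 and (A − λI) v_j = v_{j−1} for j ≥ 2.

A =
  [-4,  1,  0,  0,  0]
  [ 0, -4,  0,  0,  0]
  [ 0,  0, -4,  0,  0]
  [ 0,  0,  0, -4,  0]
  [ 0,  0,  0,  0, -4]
A Jordan chain for λ = -4 of length 2:
v_1 = (1, 0, 0, 0, 0)ᵀ
v_2 = (0, 1, 0, 0, 0)ᵀ

Let N = A − (-4)·I. We want v_2 with N^2 v_2 = 0 but N^1 v_2 ≠ 0; then v_{j-1} := N · v_j for j = 2, …, 2.

Pick v_2 = (0, 1, 0, 0, 0)ᵀ.
Then v_1 = N · v_2 = (1, 0, 0, 0, 0)ᵀ.

Sanity check: (A − (-4)·I) v_1 = (0, 0, 0, 0, 0)ᵀ = 0. ✓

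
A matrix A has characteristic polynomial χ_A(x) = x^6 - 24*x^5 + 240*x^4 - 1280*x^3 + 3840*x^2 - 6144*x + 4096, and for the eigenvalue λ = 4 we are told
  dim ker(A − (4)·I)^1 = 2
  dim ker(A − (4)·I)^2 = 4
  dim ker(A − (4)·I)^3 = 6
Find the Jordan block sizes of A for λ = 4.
Block sizes for λ = 4: [3, 3]

From the dimensions of kernels of powers, the number of Jordan blocks of size at least j is d_j − d_{j−1} where d_j = dim ker(N^j) (with d_0 = 0). Computing the differences gives [2, 2, 2].
The number of blocks of size exactly k is (#blocks of size ≥ k) − (#blocks of size ≥ k + 1), so the partition is: 2 block(s) of size 3.
In nonincreasing order the block sizes are [3, 3].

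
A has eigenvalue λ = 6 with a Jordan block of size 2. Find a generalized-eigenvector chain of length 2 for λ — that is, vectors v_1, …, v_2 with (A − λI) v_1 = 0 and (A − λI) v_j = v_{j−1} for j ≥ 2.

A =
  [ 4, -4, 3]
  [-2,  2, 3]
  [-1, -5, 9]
A Jordan chain for λ = 6 of length 2:
v_1 = (2, 2, 4)ᵀ
v_2 = (1, -1, 0)ᵀ

Let N = A − (6)·I. We want v_2 with N^2 v_2 = 0 but N^1 v_2 ≠ 0; then v_{j-1} := N · v_j for j = 2, …, 2.

Pick v_2 = (1, -1, 0)ᵀ.
Then v_1 = N · v_2 = (2, 2, 4)ᵀ.

Sanity check: (A − (6)·I) v_1 = (0, 0, 0)ᵀ = 0. ✓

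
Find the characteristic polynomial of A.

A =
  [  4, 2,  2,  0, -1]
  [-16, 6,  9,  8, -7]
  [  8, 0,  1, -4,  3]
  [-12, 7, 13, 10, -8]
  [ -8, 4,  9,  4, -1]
x^5 - 20*x^4 + 160*x^3 - 640*x^2 + 1280*x - 1024

Expanding det(x·I − A) (e.g. by cofactor expansion or by noting that A is similar to its Jordan form J, which has the same characteristic polynomial as A) gives
  χ_A(x) = x^5 - 20*x^4 + 160*x^3 - 640*x^2 + 1280*x - 1024
which factors as (x - 4)^5. The eigenvalues (with algebraic multiplicities) are λ = 4 with multiplicity 5.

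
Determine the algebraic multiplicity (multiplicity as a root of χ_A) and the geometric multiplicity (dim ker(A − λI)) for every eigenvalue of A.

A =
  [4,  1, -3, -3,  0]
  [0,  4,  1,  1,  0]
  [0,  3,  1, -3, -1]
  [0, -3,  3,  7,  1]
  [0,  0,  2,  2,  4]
λ = 4: alg = 5, geom = 2

Step 1 — factor the characteristic polynomial to read off the algebraic multiplicities:
  χ_A(x) = (x - 4)^5

Step 2 — compute geometric multiplicities via the rank-nullity identity g(λ) = n − rank(A − λI):
  rank(A − (4)·I) = 3, so dim ker(A − (4)·I) = n − 3 = 2

Summary:
  λ = 4: algebraic multiplicity = 5, geometric multiplicity = 2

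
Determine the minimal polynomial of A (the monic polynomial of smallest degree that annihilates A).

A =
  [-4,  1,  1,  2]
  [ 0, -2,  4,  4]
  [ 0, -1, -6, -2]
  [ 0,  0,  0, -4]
x^3 + 12*x^2 + 48*x + 64

The characteristic polynomial is χ_A(x) = (x + 4)^4, so the eigenvalues are known. The minimal polynomial is
  m_A(x) = Π_λ (x − λ)^{k_λ}
where k_λ is the size of the *largest* Jordan block for λ (equivalently, the smallest k with (A − λI)^k v = 0 for every generalised eigenvector v of λ).

  λ = -4: largest Jordan block has size 3, contributing (x + 4)^3

So m_A(x) = (x + 4)^3 = x^3 + 12*x^2 + 48*x + 64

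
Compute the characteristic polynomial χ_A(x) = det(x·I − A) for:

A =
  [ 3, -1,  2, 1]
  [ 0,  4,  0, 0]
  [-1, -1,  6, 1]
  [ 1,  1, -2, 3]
x^4 - 16*x^3 + 96*x^2 - 256*x + 256

Expanding det(x·I − A) (e.g. by cofactor expansion or by noting that A is similar to its Jordan form J, which has the same characteristic polynomial as A) gives
  χ_A(x) = x^4 - 16*x^3 + 96*x^2 - 256*x + 256
which factors as (x - 4)^4. The eigenvalues (with algebraic multiplicities) are λ = 4 with multiplicity 4.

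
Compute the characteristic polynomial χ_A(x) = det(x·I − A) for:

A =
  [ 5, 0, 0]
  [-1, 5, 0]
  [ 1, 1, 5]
x^3 - 15*x^2 + 75*x - 125

Expanding det(x·I − A) (e.g. by cofactor expansion or by noting that A is similar to its Jordan form J, which has the same characteristic polynomial as A) gives
  χ_A(x) = x^3 - 15*x^2 + 75*x - 125
which factors as (x - 5)^3. The eigenvalues (with algebraic multiplicities) are λ = 5 with multiplicity 3.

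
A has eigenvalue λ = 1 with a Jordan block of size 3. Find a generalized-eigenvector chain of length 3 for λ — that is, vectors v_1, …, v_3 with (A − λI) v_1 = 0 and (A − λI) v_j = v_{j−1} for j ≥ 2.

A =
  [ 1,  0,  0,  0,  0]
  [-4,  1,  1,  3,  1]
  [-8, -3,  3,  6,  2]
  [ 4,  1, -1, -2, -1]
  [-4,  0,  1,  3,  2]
A Jordan chain for λ = 1 of length 3:
v_1 = (0, 0, 12, -4, 0)ᵀ
v_2 = (0, -4, -8, 4, -4)ᵀ
v_3 = (1, 0, 0, 0, 0)ᵀ

Let N = A − (1)·I. We want v_3 with N^3 v_3 = 0 but N^2 v_3 ≠ 0; then v_{j-1} := N · v_j for j = 3, …, 2.

Pick v_3 = (1, 0, 0, 0, 0)ᵀ.
Then v_2 = N · v_3 = (0, -4, -8, 4, -4)ᵀ.
Then v_1 = N · v_2 = (0, 0, 12, -4, 0)ᵀ.

Sanity check: (A − (1)·I) v_1 = (0, 0, 0, 0, 0)ᵀ = 0. ✓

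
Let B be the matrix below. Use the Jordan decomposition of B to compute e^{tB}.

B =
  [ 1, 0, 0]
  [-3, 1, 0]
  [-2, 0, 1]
e^{tB} =
  [exp(t), 0, 0]
  [-3*t*exp(t), exp(t), 0]
  [-2*t*exp(t), 0, exp(t)]

Strategy: write B = P · J · P⁻¹ where J is a Jordan canonical form, so e^{tB} = P · e^{tJ} · P⁻¹, and e^{tJ} can be computed block-by-block.

B has Jordan form
J =
  [1, 1, 0]
  [0, 1, 0]
  [0, 0, 1]
(up to reordering of blocks).

Per-block formulas:
  For a 1×1 block at λ = 1: exp(t · [1]) = [e^(1t)].
  For a 2×2 Jordan block J_2(1): exp(t · J_2(1)) = e^(1t)·(I + t·N), where N is the 2×2 nilpotent shift.

After assembling e^{tJ} and conjugating by P, we get:

e^{tB} =
  [exp(t), 0, 0]
  [-3*t*exp(t), exp(t), 0]
  [-2*t*exp(t), 0, exp(t)]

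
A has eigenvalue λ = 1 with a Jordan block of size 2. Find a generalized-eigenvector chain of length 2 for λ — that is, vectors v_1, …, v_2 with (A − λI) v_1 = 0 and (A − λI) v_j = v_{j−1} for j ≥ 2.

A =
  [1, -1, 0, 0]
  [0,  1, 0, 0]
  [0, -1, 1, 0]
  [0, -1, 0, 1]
A Jordan chain for λ = 1 of length 2:
v_1 = (-1, 0, -1, -1)ᵀ
v_2 = (0, 1, 0, 0)ᵀ

Let N = A − (1)·I. We want v_2 with N^2 v_2 = 0 but N^1 v_2 ≠ 0; then v_{j-1} := N · v_j for j = 2, …, 2.

Pick v_2 = (0, 1, 0, 0)ᵀ.
Then v_1 = N · v_2 = (-1, 0, -1, -1)ᵀ.

Sanity check: (A − (1)·I) v_1 = (0, 0, 0, 0)ᵀ = 0. ✓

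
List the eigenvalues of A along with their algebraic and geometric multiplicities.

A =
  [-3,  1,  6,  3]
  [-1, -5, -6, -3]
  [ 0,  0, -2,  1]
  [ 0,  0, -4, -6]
λ = -4: alg = 4, geom = 2

Step 1 — factor the characteristic polynomial to read off the algebraic multiplicities:
  χ_A(x) = (x + 4)^4

Step 2 — compute geometric multiplicities via the rank-nullity identity g(λ) = n − rank(A − λI):
  rank(A − (-4)·I) = 2, so dim ker(A − (-4)·I) = n − 2 = 2

Summary:
  λ = -4: algebraic multiplicity = 4, geometric multiplicity = 2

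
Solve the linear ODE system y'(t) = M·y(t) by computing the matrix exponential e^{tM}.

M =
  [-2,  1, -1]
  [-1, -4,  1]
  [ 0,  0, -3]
e^{tM} =
  [t*exp(-3*t) + exp(-3*t), t*exp(-3*t), -t*exp(-3*t)]
  [-t*exp(-3*t), -t*exp(-3*t) + exp(-3*t), t*exp(-3*t)]
  [0, 0, exp(-3*t)]

Strategy: write M = P · J · P⁻¹ where J is a Jordan canonical form, so e^{tM} = P · e^{tJ} · P⁻¹, and e^{tJ} can be computed block-by-block.

M has Jordan form
J =
  [-3,  1,  0]
  [ 0, -3,  0]
  [ 0,  0, -3]
(up to reordering of blocks).

Per-block formulas:
  For a 1×1 block at λ = -3: exp(t · [-3]) = [e^(-3t)].
  For a 2×2 Jordan block J_2(-3): exp(t · J_2(-3)) = e^(-3t)·(I + t·N), where N is the 2×2 nilpotent shift.

After assembling e^{tJ} and conjugating by P, we get:

e^{tM} =
  [t*exp(-3*t) + exp(-3*t), t*exp(-3*t), -t*exp(-3*t)]
  [-t*exp(-3*t), -t*exp(-3*t) + exp(-3*t), t*exp(-3*t)]
  [0, 0, exp(-3*t)]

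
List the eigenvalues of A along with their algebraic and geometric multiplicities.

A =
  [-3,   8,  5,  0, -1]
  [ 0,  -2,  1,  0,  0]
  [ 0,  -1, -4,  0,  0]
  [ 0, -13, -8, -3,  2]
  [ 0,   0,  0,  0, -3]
λ = -3: alg = 5, geom = 2

Step 1 — factor the characteristic polynomial to read off the algebraic multiplicities:
  χ_A(x) = (x + 3)^5

Step 2 — compute geometric multiplicities via the rank-nullity identity g(λ) = n − rank(A − λI):
  rank(A − (-3)·I) = 3, so dim ker(A − (-3)·I) = n − 3 = 2

Summary:
  λ = -3: algebraic multiplicity = 5, geometric multiplicity = 2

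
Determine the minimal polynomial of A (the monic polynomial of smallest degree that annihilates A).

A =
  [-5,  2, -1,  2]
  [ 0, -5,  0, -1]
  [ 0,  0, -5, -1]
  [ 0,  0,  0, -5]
x^3 + 15*x^2 + 75*x + 125

The characteristic polynomial is χ_A(x) = (x + 5)^4, so the eigenvalues are known. The minimal polynomial is
  m_A(x) = Π_λ (x − λ)^{k_λ}
where k_λ is the size of the *largest* Jordan block for λ (equivalently, the smallest k with (A − λI)^k v = 0 for every generalised eigenvector v of λ).

  λ = -5: largest Jordan block has size 3, contributing (x + 5)^3

So m_A(x) = (x + 5)^3 = x^3 + 15*x^2 + 75*x + 125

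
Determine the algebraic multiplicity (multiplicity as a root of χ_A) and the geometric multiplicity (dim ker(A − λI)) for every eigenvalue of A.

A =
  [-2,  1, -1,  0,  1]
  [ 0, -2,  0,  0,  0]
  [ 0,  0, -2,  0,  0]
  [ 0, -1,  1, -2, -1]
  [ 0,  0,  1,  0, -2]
λ = -2: alg = 5, geom = 3

Step 1 — factor the characteristic polynomial to read off the algebraic multiplicities:
  χ_A(x) = (x + 2)^5

Step 2 — compute geometric multiplicities via the rank-nullity identity g(λ) = n − rank(A − λI):
  rank(A − (-2)·I) = 2, so dim ker(A − (-2)·I) = n − 2 = 3

Summary:
  λ = -2: algebraic multiplicity = 5, geometric multiplicity = 3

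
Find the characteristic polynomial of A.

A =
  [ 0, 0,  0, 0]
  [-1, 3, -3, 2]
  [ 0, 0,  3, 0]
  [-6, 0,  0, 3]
x^4 - 9*x^3 + 27*x^2 - 27*x

Expanding det(x·I − A) (e.g. by cofactor expansion or by noting that A is similar to its Jordan form J, which has the same characteristic polynomial as A) gives
  χ_A(x) = x^4 - 9*x^3 + 27*x^2 - 27*x
which factors as x*(x - 3)^3. The eigenvalues (with algebraic multiplicities) are λ = 0 with multiplicity 1, λ = 3 with multiplicity 3.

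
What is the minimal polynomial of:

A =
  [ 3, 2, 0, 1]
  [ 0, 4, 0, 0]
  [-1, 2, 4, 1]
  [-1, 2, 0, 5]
x^2 - 8*x + 16

The characteristic polynomial is χ_A(x) = (x - 4)^4, so the eigenvalues are known. The minimal polynomial is
  m_A(x) = Π_λ (x − λ)^{k_λ}
where k_λ is the size of the *largest* Jordan block for λ (equivalently, the smallest k with (A − λI)^k v = 0 for every generalised eigenvector v of λ).

  λ = 4: largest Jordan block has size 2, contributing (x − 4)^2

So m_A(x) = (x - 4)^2 = x^2 - 8*x + 16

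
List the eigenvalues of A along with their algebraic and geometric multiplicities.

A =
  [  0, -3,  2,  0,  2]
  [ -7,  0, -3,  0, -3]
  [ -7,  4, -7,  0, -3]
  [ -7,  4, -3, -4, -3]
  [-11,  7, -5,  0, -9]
λ = -4: alg = 5, geom = 3

Step 1 — factor the characteristic polynomial to read off the algebraic multiplicities:
  χ_A(x) = (x + 4)^5

Step 2 — compute geometric multiplicities via the rank-nullity identity g(λ) = n − rank(A − λI):
  rank(A − (-4)·I) = 2, so dim ker(A − (-4)·I) = n − 2 = 3

Summary:
  λ = -4: algebraic multiplicity = 5, geometric multiplicity = 3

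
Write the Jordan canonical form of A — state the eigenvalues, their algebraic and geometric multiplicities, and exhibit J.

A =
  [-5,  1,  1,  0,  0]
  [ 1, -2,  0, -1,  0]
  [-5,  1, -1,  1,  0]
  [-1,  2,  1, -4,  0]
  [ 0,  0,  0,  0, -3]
J_2(-3) ⊕ J_2(-3) ⊕ J_1(-3)

The characteristic polynomial is
  det(x·I − A) = x^5 + 15*x^4 + 90*x^3 + 270*x^2 + 405*x + 243 = (x + 3)^5

Eigenvalues and multiplicities (the geometric multiplicity of λ is n − rank(A − λI), which equals the number of Jordan blocks for λ):
  λ = -3: algebraic multiplicity = 5, geometric multiplicity = 3

Determining the block sizes for each eigenvalue:
  λ = -3: with am = 5 and gm = 3, the partition is not yet determined (e.g. several partitions of 5 into 3 parts exist). Let N = A − (-3)·I. Computing rank(N^1) = 2, rank(N^2) = 0; the number of blocks of size ≥ j is rank(N^{j−1}) − rank(N^j), giving [3, 2]. So we have 2 block(s) of size 2, 1 block(s) of size 1 → block sizes [2, 2, 1]

Assembling the blocks gives a Jordan form
J =
  [-3,  1,  0,  0,  0]
  [ 0, -3,  0,  0,  0]
  [ 0,  0, -3,  1,  0]
  [ 0,  0,  0, -3,  0]
  [ 0,  0,  0,  0, -3]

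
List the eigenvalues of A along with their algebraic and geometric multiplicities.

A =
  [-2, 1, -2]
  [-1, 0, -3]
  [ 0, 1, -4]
λ = -2: alg = 3, geom = 1

Step 1 — factor the characteristic polynomial to read off the algebraic multiplicities:
  χ_A(x) = (x + 2)^3

Step 2 — compute geometric multiplicities via the rank-nullity identity g(λ) = n − rank(A − λI):
  rank(A − (-2)·I) = 2, so dim ker(A − (-2)·I) = n − 2 = 1

Summary:
  λ = -2: algebraic multiplicity = 3, geometric multiplicity = 1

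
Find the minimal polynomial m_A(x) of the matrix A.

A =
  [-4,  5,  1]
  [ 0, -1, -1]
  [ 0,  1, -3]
x^3 + 8*x^2 + 20*x + 16

The characteristic polynomial is χ_A(x) = (x + 2)^2*(x + 4), so the eigenvalues are known. The minimal polynomial is
  m_A(x) = Π_λ (x − λ)^{k_λ}
where k_λ is the size of the *largest* Jordan block for λ (equivalently, the smallest k with (A − λI)^k v = 0 for every generalised eigenvector v of λ).

  λ = -4: largest Jordan block has size 1, contributing (x + 4)
  λ = -2: largest Jordan block has size 2, contributing (x + 2)^2

So m_A(x) = (x + 2)^2*(x + 4) = x^3 + 8*x^2 + 20*x + 16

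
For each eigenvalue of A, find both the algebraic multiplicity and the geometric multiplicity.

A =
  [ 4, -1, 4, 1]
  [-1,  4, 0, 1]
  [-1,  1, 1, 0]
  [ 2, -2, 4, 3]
λ = 3: alg = 4, geom = 2

Step 1 — factor the characteristic polynomial to read off the algebraic multiplicities:
  χ_A(x) = (x - 3)^4

Step 2 — compute geometric multiplicities via the rank-nullity identity g(λ) = n − rank(A − λI):
  rank(A − (3)·I) = 2, so dim ker(A − (3)·I) = n − 2 = 2

Summary:
  λ = 3: algebraic multiplicity = 4, geometric multiplicity = 2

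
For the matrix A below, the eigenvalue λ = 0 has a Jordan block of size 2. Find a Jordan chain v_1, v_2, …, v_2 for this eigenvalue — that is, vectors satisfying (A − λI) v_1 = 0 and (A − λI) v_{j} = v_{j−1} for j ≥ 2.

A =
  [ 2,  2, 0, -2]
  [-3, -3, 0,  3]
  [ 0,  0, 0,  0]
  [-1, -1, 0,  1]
A Jordan chain for λ = 0 of length 2:
v_1 = (2, -3, 0, -1)ᵀ
v_2 = (1, 0, 0, 0)ᵀ

Let N = A − (0)·I. We want v_2 with N^2 v_2 = 0 but N^1 v_2 ≠ 0; then v_{j-1} := N · v_j for j = 2, …, 2.

Pick v_2 = (1, 0, 0, 0)ᵀ.
Then v_1 = N · v_2 = (2, -3, 0, -1)ᵀ.

Sanity check: (A − (0)·I) v_1 = (0, 0, 0, 0)ᵀ = 0. ✓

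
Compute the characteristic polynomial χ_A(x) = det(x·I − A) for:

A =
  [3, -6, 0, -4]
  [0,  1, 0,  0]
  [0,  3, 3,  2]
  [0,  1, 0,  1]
x^4 - 8*x^3 + 22*x^2 - 24*x + 9

Expanding det(x·I − A) (e.g. by cofactor expansion or by noting that A is similar to its Jordan form J, which has the same characteristic polynomial as A) gives
  χ_A(x) = x^4 - 8*x^3 + 22*x^2 - 24*x + 9
which factors as (x - 3)^2*(x - 1)^2. The eigenvalues (with algebraic multiplicities) are λ = 1 with multiplicity 2, λ = 3 with multiplicity 2.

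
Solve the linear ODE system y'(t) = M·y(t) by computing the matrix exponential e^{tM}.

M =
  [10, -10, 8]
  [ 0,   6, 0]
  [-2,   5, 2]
e^{tM} =
  [4*t*exp(6*t) + exp(6*t), -10*t*exp(6*t), 8*t*exp(6*t)]
  [0, exp(6*t), 0]
  [-2*t*exp(6*t), 5*t*exp(6*t), -4*t*exp(6*t) + exp(6*t)]

Strategy: write M = P · J · P⁻¹ where J is a Jordan canonical form, so e^{tM} = P · e^{tJ} · P⁻¹, and e^{tJ} can be computed block-by-block.

M has Jordan form
J =
  [6, 1, 0]
  [0, 6, 0]
  [0, 0, 6]
(up to reordering of blocks).

Per-block formulas:
  For a 1×1 block at λ = 6: exp(t · [6]) = [e^(6t)].
  For a 2×2 Jordan block J_2(6): exp(t · J_2(6)) = e^(6t)·(I + t·N), where N is the 2×2 nilpotent shift.

After assembling e^{tJ} and conjugating by P, we get:

e^{tM} =
  [4*t*exp(6*t) + exp(6*t), -10*t*exp(6*t), 8*t*exp(6*t)]
  [0, exp(6*t), 0]
  [-2*t*exp(6*t), 5*t*exp(6*t), -4*t*exp(6*t) + exp(6*t)]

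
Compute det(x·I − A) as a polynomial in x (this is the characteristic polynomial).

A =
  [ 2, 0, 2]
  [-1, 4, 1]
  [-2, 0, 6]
x^3 - 12*x^2 + 48*x - 64

Expanding det(x·I − A) (e.g. by cofactor expansion or by noting that A is similar to its Jordan form J, which has the same characteristic polynomial as A) gives
  χ_A(x) = x^3 - 12*x^2 + 48*x - 64
which factors as (x - 4)^3. The eigenvalues (with algebraic multiplicities) are λ = 4 with multiplicity 3.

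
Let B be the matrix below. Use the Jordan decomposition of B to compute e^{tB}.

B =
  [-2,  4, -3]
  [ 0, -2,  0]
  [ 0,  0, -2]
e^{tB} =
  [exp(-2*t), 4*t*exp(-2*t), -3*t*exp(-2*t)]
  [0, exp(-2*t), 0]
  [0, 0, exp(-2*t)]

Strategy: write B = P · J · P⁻¹ where J is a Jordan canonical form, so e^{tB} = P · e^{tJ} · P⁻¹, and e^{tJ} can be computed block-by-block.

B has Jordan form
J =
  [-2,  1,  0]
  [ 0, -2,  0]
  [ 0,  0, -2]
(up to reordering of blocks).

Per-block formulas:
  For a 1×1 block at λ = -2: exp(t · [-2]) = [e^(-2t)].
  For a 2×2 Jordan block J_2(-2): exp(t · J_2(-2)) = e^(-2t)·(I + t·N), where N is the 2×2 nilpotent shift.

After assembling e^{tJ} and conjugating by P, we get:

e^{tB} =
  [exp(-2*t), 4*t*exp(-2*t), -3*t*exp(-2*t)]
  [0, exp(-2*t), 0]
  [0, 0, exp(-2*t)]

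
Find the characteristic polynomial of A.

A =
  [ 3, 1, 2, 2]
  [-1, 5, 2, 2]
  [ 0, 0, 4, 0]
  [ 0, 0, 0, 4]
x^4 - 16*x^3 + 96*x^2 - 256*x + 256

Expanding det(x·I − A) (e.g. by cofactor expansion or by noting that A is similar to its Jordan form J, which has the same characteristic polynomial as A) gives
  χ_A(x) = x^4 - 16*x^3 + 96*x^2 - 256*x + 256
which factors as (x - 4)^4. The eigenvalues (with algebraic multiplicities) are λ = 4 with multiplicity 4.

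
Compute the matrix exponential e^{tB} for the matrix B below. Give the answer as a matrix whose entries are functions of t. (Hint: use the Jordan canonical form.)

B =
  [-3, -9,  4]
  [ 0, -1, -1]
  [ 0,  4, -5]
e^{tB} =
  [exp(-3*t), -t^2*exp(-3*t) - 9*t*exp(-3*t), t^2*exp(-3*t)/2 + 4*t*exp(-3*t)]
  [0, 2*t*exp(-3*t) + exp(-3*t), -t*exp(-3*t)]
  [0, 4*t*exp(-3*t), -2*t*exp(-3*t) + exp(-3*t)]

Strategy: write B = P · J · P⁻¹ where J is a Jordan canonical form, so e^{tB} = P · e^{tJ} · P⁻¹, and e^{tJ} can be computed block-by-block.

B has Jordan form
J =
  [-3,  1,  0]
  [ 0, -3,  1]
  [ 0,  0, -3]
(up to reordering of blocks).

Per-block formulas:
  For a 3×3 Jordan block J_3(-3): exp(t · J_3(-3)) = e^(-3t)·(I + t·N + (t^2/2)·N^2), where N is the 3×3 nilpotent shift.

After assembling e^{tJ} and conjugating by P, we get:

e^{tB} =
  [exp(-3*t), -t^2*exp(-3*t) - 9*t*exp(-3*t), t^2*exp(-3*t)/2 + 4*t*exp(-3*t)]
  [0, 2*t*exp(-3*t) + exp(-3*t), -t*exp(-3*t)]
  [0, 4*t*exp(-3*t), -2*t*exp(-3*t) + exp(-3*t)]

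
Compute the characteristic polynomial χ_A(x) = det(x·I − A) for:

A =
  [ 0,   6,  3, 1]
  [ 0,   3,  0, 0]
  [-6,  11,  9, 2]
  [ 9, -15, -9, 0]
x^4 - 12*x^3 + 54*x^2 - 108*x + 81

Expanding det(x·I − A) (e.g. by cofactor expansion or by noting that A is similar to its Jordan form J, which has the same characteristic polynomial as A) gives
  χ_A(x) = x^4 - 12*x^3 + 54*x^2 - 108*x + 81
which factors as (x - 3)^4. The eigenvalues (with algebraic multiplicities) are λ = 3 with multiplicity 4.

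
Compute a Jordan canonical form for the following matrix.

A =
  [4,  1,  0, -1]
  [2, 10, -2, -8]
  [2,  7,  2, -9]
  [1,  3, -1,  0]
J_3(4) ⊕ J_1(4)

The characteristic polynomial is
  det(x·I − A) = x^4 - 16*x^3 + 96*x^2 - 256*x + 256 = (x - 4)^4

Eigenvalues and multiplicities (the geometric multiplicity of λ is n − rank(A − λI), which equals the number of Jordan blocks for λ):
  λ = 4: algebraic multiplicity = 4, geometric multiplicity = 2

Determining the block sizes for each eigenvalue:
  λ = 4: with am = 4 and gm = 2, the partition is not yet determined (e.g. several partitions of 4 into 2 parts exist). Let N = A − (4)·I. Computing rank(N^1) = 2, rank(N^2) = 1, rank(N^3) = 0; the number of blocks of size ≥ j is rank(N^{j−1}) − rank(N^j), giving [2, 1, 1]. So we have 1 block(s) of size 3, 1 block(s) of size 1 → block sizes [3, 1]

Assembling the blocks gives a Jordan form
J =
  [4, 1, 0, 0]
  [0, 4, 1, 0]
  [0, 0, 4, 0]
  [0, 0, 0, 4]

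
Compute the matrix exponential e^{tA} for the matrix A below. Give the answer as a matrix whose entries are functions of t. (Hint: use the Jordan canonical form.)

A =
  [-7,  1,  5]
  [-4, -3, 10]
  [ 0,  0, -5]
e^{tA} =
  [-2*t*exp(-5*t) + exp(-5*t), t*exp(-5*t), 5*t*exp(-5*t)]
  [-4*t*exp(-5*t), 2*t*exp(-5*t) + exp(-5*t), 10*t*exp(-5*t)]
  [0, 0, exp(-5*t)]

Strategy: write A = P · J · P⁻¹ where J is a Jordan canonical form, so e^{tA} = P · e^{tJ} · P⁻¹, and e^{tJ} can be computed block-by-block.

A has Jordan form
J =
  [-5,  1,  0]
  [ 0, -5,  0]
  [ 0,  0, -5]
(up to reordering of blocks).

Per-block formulas:
  For a 2×2 Jordan block J_2(-5): exp(t · J_2(-5)) = e^(-5t)·(I + t·N), where N is the 2×2 nilpotent shift.
  For a 1×1 block at λ = -5: exp(t · [-5]) = [e^(-5t)].

After assembling e^{tJ} and conjugating by P, we get:

e^{tA} =
  [-2*t*exp(-5*t) + exp(-5*t), t*exp(-5*t), 5*t*exp(-5*t)]
  [-4*t*exp(-5*t), 2*t*exp(-5*t) + exp(-5*t), 10*t*exp(-5*t)]
  [0, 0, exp(-5*t)]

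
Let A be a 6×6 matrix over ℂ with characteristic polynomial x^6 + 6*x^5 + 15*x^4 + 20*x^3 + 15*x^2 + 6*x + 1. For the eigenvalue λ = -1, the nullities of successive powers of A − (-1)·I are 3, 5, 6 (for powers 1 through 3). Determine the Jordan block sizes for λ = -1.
Block sizes for λ = -1: [3, 2, 1]

From the dimensions of kernels of powers, the number of Jordan blocks of size at least j is d_j − d_{j−1} where d_j = dim ker(N^j) (with d_0 = 0). Computing the differences gives [3, 2, 1].
The number of blocks of size exactly k is (#blocks of size ≥ k) − (#blocks of size ≥ k + 1), so the partition is: 1 block(s) of size 1, 1 block(s) of size 2, 1 block(s) of size 3.
In nonincreasing order the block sizes are [3, 2, 1].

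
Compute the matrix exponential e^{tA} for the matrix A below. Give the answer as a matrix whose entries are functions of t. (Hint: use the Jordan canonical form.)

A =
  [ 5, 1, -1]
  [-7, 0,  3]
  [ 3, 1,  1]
e^{tA} =
  [-t^2*exp(2*t)/2 + 3*t*exp(2*t) + exp(2*t), t*exp(2*t), t^2*exp(2*t)/2 - t*exp(2*t)]
  [t^2*exp(2*t) - 7*t*exp(2*t), -2*t*exp(2*t) + exp(2*t), -t^2*exp(2*t) + 3*t*exp(2*t)]
  [-t^2*exp(2*t)/2 + 3*t*exp(2*t), t*exp(2*t), t^2*exp(2*t)/2 - t*exp(2*t) + exp(2*t)]

Strategy: write A = P · J · P⁻¹ where J is a Jordan canonical form, so e^{tA} = P · e^{tJ} · P⁻¹, and e^{tJ} can be computed block-by-block.

A has Jordan form
J =
  [2, 1, 0]
  [0, 2, 1]
  [0, 0, 2]
(up to reordering of blocks).

Per-block formulas:
  For a 3×3 Jordan block J_3(2): exp(t · J_3(2)) = e^(2t)·(I + t·N + (t^2/2)·N^2), where N is the 3×3 nilpotent shift.

After assembling e^{tJ} and conjugating by P, we get:

e^{tA} =
  [-t^2*exp(2*t)/2 + 3*t*exp(2*t) + exp(2*t), t*exp(2*t), t^2*exp(2*t)/2 - t*exp(2*t)]
  [t^2*exp(2*t) - 7*t*exp(2*t), -2*t*exp(2*t) + exp(2*t), -t^2*exp(2*t) + 3*t*exp(2*t)]
  [-t^2*exp(2*t)/2 + 3*t*exp(2*t), t*exp(2*t), t^2*exp(2*t)/2 - t*exp(2*t) + exp(2*t)]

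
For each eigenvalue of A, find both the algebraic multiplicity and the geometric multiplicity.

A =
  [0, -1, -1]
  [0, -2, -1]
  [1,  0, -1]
λ = -1: alg = 3, geom = 1

Step 1 — factor the characteristic polynomial to read off the algebraic multiplicities:
  χ_A(x) = (x + 1)^3

Step 2 — compute geometric multiplicities via the rank-nullity identity g(λ) = n − rank(A − λI):
  rank(A − (-1)·I) = 2, so dim ker(A − (-1)·I) = n − 2 = 1

Summary:
  λ = -1: algebraic multiplicity = 3, geometric multiplicity = 1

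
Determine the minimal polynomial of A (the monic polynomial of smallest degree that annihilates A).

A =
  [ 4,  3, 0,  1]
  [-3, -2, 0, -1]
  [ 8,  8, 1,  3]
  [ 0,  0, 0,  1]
x^2 - 2*x + 1

The characteristic polynomial is χ_A(x) = (x - 1)^4, so the eigenvalues are known. The minimal polynomial is
  m_A(x) = Π_λ (x − λ)^{k_λ}
where k_λ is the size of the *largest* Jordan block for λ (equivalently, the smallest k with (A − λI)^k v = 0 for every generalised eigenvector v of λ).

  λ = 1: largest Jordan block has size 2, contributing (x − 1)^2

So m_A(x) = (x - 1)^2 = x^2 - 2*x + 1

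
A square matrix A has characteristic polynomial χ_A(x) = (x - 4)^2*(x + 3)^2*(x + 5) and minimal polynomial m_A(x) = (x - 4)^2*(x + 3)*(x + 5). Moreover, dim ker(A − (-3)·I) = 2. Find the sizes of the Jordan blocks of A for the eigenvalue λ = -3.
Block sizes for λ = -3: [1, 1]

Step 1 — from the characteristic polynomial, algebraic multiplicity of λ = -3 is 2. From dim ker(A − (-3)·I) = 2, there are exactly 2 Jordan blocks for λ = -3.
Step 2 — from the minimal polynomial, the factor (x + 3) tells us the largest block for λ = -3 has size 1.
Step 3 — with total size 2, 2 blocks, and largest block 1, the block sizes (in nonincreasing order) are [1, 1].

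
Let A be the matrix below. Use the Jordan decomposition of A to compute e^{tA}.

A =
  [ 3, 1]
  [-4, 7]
e^{tA} =
  [-2*t*exp(5*t) + exp(5*t), t*exp(5*t)]
  [-4*t*exp(5*t), 2*t*exp(5*t) + exp(5*t)]

Strategy: write A = P · J · P⁻¹ where J is a Jordan canonical form, so e^{tA} = P · e^{tJ} · P⁻¹, and e^{tJ} can be computed block-by-block.

A has Jordan form
J =
  [5, 1]
  [0, 5]
(up to reordering of blocks).

Per-block formulas:
  For a 2×2 Jordan block J_2(5): exp(t · J_2(5)) = e^(5t)·(I + t·N), where N is the 2×2 nilpotent shift.

After assembling e^{tJ} and conjugating by P, we get:

e^{tA} =
  [-2*t*exp(5*t) + exp(5*t), t*exp(5*t)]
  [-4*t*exp(5*t), 2*t*exp(5*t) + exp(5*t)]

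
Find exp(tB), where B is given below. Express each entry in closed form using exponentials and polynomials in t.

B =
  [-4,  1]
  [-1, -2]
e^{tB} =
  [-t*exp(-3*t) + exp(-3*t), t*exp(-3*t)]
  [-t*exp(-3*t), t*exp(-3*t) + exp(-3*t)]

Strategy: write B = P · J · P⁻¹ where J is a Jordan canonical form, so e^{tB} = P · e^{tJ} · P⁻¹, and e^{tJ} can be computed block-by-block.

B has Jordan form
J =
  [-3,  1]
  [ 0, -3]
(up to reordering of blocks).

Per-block formulas:
  For a 2×2 Jordan block J_2(-3): exp(t · J_2(-3)) = e^(-3t)·(I + t·N), where N is the 2×2 nilpotent shift.

After assembling e^{tJ} and conjugating by P, we get:

e^{tB} =
  [-t*exp(-3*t) + exp(-3*t), t*exp(-3*t)]
  [-t*exp(-3*t), t*exp(-3*t) + exp(-3*t)]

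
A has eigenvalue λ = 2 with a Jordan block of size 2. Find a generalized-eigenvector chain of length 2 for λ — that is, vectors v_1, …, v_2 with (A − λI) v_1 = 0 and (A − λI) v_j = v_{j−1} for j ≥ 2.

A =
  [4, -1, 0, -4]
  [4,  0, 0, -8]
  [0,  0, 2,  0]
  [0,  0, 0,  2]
A Jordan chain for λ = 2 of length 2:
v_1 = (2, 4, 0, 0)ᵀ
v_2 = (1, 0, 0, 0)ᵀ

Let N = A − (2)·I. We want v_2 with N^2 v_2 = 0 but N^1 v_2 ≠ 0; then v_{j-1} := N · v_j for j = 2, …, 2.

Pick v_2 = (1, 0, 0, 0)ᵀ.
Then v_1 = N · v_2 = (2, 4, 0, 0)ᵀ.

Sanity check: (A − (2)·I) v_1 = (0, 0, 0, 0)ᵀ = 0. ✓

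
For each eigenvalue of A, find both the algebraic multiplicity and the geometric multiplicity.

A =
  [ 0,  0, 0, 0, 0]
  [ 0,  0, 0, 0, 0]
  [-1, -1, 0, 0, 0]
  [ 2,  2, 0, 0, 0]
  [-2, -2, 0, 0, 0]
λ = 0: alg = 5, geom = 4

Step 1 — factor the characteristic polynomial to read off the algebraic multiplicities:
  χ_A(x) = x^5

Step 2 — compute geometric multiplicities via the rank-nullity identity g(λ) = n − rank(A − λI):
  rank(A − (0)·I) = 1, so dim ker(A − (0)·I) = n − 1 = 4

Summary:
  λ = 0: algebraic multiplicity = 5, geometric multiplicity = 4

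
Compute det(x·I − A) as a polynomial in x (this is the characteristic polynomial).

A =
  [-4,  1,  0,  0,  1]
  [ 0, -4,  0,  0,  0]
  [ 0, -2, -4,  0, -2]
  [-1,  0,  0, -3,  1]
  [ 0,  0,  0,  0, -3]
x^5 + 18*x^4 + 129*x^3 + 460*x^2 + 816*x + 576

Expanding det(x·I − A) (e.g. by cofactor expansion or by noting that A is similar to its Jordan form J, which has the same characteristic polynomial as A) gives
  χ_A(x) = x^5 + 18*x^4 + 129*x^3 + 460*x^2 + 816*x + 576
which factors as (x + 3)^2*(x + 4)^3. The eigenvalues (with algebraic multiplicities) are λ = -4 with multiplicity 3, λ = -3 with multiplicity 2.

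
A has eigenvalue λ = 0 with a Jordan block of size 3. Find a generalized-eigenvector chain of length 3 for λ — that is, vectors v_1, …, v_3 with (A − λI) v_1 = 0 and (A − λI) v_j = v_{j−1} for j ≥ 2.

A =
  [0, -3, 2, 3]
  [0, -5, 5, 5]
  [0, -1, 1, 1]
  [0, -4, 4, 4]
A Jordan chain for λ = 0 of length 3:
v_1 = (1, 0, 0, 0)ᵀ
v_2 = (-3, -5, -1, -4)ᵀ
v_3 = (0, 1, 0, 0)ᵀ

Let N = A − (0)·I. We want v_3 with N^3 v_3 = 0 but N^2 v_3 ≠ 0; then v_{j-1} := N · v_j for j = 3, …, 2.

Pick v_3 = (0, 1, 0, 0)ᵀ.
Then v_2 = N · v_3 = (-3, -5, -1, -4)ᵀ.
Then v_1 = N · v_2 = (1, 0, 0, 0)ᵀ.

Sanity check: (A − (0)·I) v_1 = (0, 0, 0, 0)ᵀ = 0. ✓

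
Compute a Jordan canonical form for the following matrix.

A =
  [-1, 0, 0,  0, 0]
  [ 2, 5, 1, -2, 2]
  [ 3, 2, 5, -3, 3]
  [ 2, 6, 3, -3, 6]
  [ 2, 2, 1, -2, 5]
J_1(-1) ⊕ J_3(3) ⊕ J_1(3)

The characteristic polynomial is
  det(x·I − A) = x^5 - 11*x^4 + 42*x^3 - 54*x^2 - 27*x + 81 = (x - 3)^4*(x + 1)

Eigenvalues and multiplicities (the geometric multiplicity of λ is n − rank(A − λI), which equals the number of Jordan blocks for λ):
  λ = -1: algebraic multiplicity = 1, geometric multiplicity = 1
  λ = 3: algebraic multiplicity = 4, geometric multiplicity = 2

Determining the block sizes for each eigenvalue:
  λ = -1: one block (gm = 1), so the single block has size am = 1 → block sizes [1]
  λ = 3: with am = 4 and gm = 2, the partition is not yet determined (e.g. several partitions of 4 into 2 parts exist). Let N = A − (3)·I. Computing rank(N^1) = 3, rank(N^2) = 2, rank(N^3) = 1; the number of blocks of size ≥ j is rank(N^{j−1}) − rank(N^j), giving [2, 1, 1]. So we have 1 block(s) of size 3, 1 block(s) of size 1 → block sizes [3, 1]

Assembling the blocks gives a Jordan form
J =
  [-1, 0, 0, 0, 0]
  [ 0, 3, 1, 0, 0]
  [ 0, 0, 3, 1, 0]
  [ 0, 0, 0, 3, 0]
  [ 0, 0, 0, 0, 3]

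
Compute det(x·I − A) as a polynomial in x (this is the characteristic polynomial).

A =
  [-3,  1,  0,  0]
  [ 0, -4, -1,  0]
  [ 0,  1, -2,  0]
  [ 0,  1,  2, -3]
x^4 + 12*x^3 + 54*x^2 + 108*x + 81

Expanding det(x·I − A) (e.g. by cofactor expansion or by noting that A is similar to its Jordan form J, which has the same characteristic polynomial as A) gives
  χ_A(x) = x^4 + 12*x^3 + 54*x^2 + 108*x + 81
which factors as (x + 3)^4. The eigenvalues (with algebraic multiplicities) are λ = -3 with multiplicity 4.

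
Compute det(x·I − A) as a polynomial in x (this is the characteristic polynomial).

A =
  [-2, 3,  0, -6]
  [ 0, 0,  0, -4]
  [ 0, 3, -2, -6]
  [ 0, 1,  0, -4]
x^4 + 8*x^3 + 24*x^2 + 32*x + 16

Expanding det(x·I − A) (e.g. by cofactor expansion or by noting that A is similar to its Jordan form J, which has the same characteristic polynomial as A) gives
  χ_A(x) = x^4 + 8*x^3 + 24*x^2 + 32*x + 16
which factors as (x + 2)^4. The eigenvalues (with algebraic multiplicities) are λ = -2 with multiplicity 4.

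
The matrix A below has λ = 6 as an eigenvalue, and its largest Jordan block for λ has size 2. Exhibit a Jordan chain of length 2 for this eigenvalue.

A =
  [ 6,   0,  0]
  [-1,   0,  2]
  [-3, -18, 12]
A Jordan chain for λ = 6 of length 2:
v_1 = (0, -1, -3)ᵀ
v_2 = (1, 0, 0)ᵀ

Let N = A − (6)·I. We want v_2 with N^2 v_2 = 0 but N^1 v_2 ≠ 0; then v_{j-1} := N · v_j for j = 2, …, 2.

Pick v_2 = (1, 0, 0)ᵀ.
Then v_1 = N · v_2 = (0, -1, -3)ᵀ.

Sanity check: (A − (6)·I) v_1 = (0, 0, 0)ᵀ = 0. ✓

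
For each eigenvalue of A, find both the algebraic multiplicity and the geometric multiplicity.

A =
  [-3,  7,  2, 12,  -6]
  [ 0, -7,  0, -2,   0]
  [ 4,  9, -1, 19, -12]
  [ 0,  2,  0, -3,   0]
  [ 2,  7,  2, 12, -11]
λ = -5: alg = 5, geom = 3

Step 1 — factor the characteristic polynomial to read off the algebraic multiplicities:
  χ_A(x) = (x + 5)^5

Step 2 — compute geometric multiplicities via the rank-nullity identity g(λ) = n − rank(A − λI):
  rank(A − (-5)·I) = 2, so dim ker(A − (-5)·I) = n − 2 = 3

Summary:
  λ = -5: algebraic multiplicity = 5, geometric multiplicity = 3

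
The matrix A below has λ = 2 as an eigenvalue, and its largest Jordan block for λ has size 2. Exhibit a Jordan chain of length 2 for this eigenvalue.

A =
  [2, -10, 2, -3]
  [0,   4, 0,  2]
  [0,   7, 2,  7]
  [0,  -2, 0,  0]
A Jordan chain for λ = 2 of length 2:
v_1 = (-10, 2, 7, -2)ᵀ
v_2 = (0, 1, 0, 0)ᵀ

Let N = A − (2)·I. We want v_2 with N^2 v_2 = 0 but N^1 v_2 ≠ 0; then v_{j-1} := N · v_j for j = 2, …, 2.

Pick v_2 = (0, 1, 0, 0)ᵀ.
Then v_1 = N · v_2 = (-10, 2, 7, -2)ᵀ.

Sanity check: (A − (2)·I) v_1 = (0, 0, 0, 0)ᵀ = 0. ✓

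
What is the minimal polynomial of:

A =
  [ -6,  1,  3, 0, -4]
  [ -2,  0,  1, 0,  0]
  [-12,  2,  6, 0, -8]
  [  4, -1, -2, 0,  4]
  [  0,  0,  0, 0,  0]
x^3

The characteristic polynomial is χ_A(x) = x^5, so the eigenvalues are known. The minimal polynomial is
  m_A(x) = Π_λ (x − λ)^{k_λ}
where k_λ is the size of the *largest* Jordan block for λ (equivalently, the smallest k with (A − λI)^k v = 0 for every generalised eigenvector v of λ).

  λ = 0: largest Jordan block has size 3, contributing (x − 0)^3

So m_A(x) = x^3 = x^3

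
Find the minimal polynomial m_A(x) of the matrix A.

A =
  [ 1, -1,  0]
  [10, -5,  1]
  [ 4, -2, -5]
x^3 + 9*x^2 + 27*x + 27

The characteristic polynomial is χ_A(x) = (x + 3)^3, so the eigenvalues are known. The minimal polynomial is
  m_A(x) = Π_λ (x − λ)^{k_λ}
where k_λ is the size of the *largest* Jordan block for λ (equivalently, the smallest k with (A − λI)^k v = 0 for every generalised eigenvector v of λ).

  λ = -3: largest Jordan block has size 3, contributing (x + 3)^3

So m_A(x) = (x + 3)^3 = x^3 + 9*x^2 + 27*x + 27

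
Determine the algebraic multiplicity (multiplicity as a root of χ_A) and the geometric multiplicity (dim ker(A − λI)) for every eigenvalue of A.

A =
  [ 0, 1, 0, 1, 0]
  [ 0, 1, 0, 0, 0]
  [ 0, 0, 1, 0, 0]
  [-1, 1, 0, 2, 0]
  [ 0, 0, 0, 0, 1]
λ = 1: alg = 5, geom = 4

Step 1 — factor the characteristic polynomial to read off the algebraic multiplicities:
  χ_A(x) = (x - 1)^5

Step 2 — compute geometric multiplicities via the rank-nullity identity g(λ) = n − rank(A − λI):
  rank(A − (1)·I) = 1, so dim ker(A − (1)·I) = n − 1 = 4

Summary:
  λ = 1: algebraic multiplicity = 5, geometric multiplicity = 4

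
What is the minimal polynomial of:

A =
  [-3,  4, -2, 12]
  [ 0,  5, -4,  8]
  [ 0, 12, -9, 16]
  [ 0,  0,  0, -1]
x^2 + 4*x + 3

The characteristic polynomial is χ_A(x) = (x + 1)^2*(x + 3)^2, so the eigenvalues are known. The minimal polynomial is
  m_A(x) = Π_λ (x − λ)^{k_λ}
where k_λ is the size of the *largest* Jordan block for λ (equivalently, the smallest k with (A − λI)^k v = 0 for every generalised eigenvector v of λ).

  λ = -3: largest Jordan block has size 1, contributing (x + 3)
  λ = -1: largest Jordan block has size 1, contributing (x + 1)

So m_A(x) = (x + 1)*(x + 3) = x^2 + 4*x + 3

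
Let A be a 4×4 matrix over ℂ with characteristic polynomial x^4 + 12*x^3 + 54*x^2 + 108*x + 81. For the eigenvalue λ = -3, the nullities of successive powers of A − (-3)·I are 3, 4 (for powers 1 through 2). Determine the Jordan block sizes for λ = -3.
Block sizes for λ = -3: [2, 1, 1]

From the dimensions of kernels of powers, the number of Jordan blocks of size at least j is d_j − d_{j−1} where d_j = dim ker(N^j) (with d_0 = 0). Computing the differences gives [3, 1].
The number of blocks of size exactly k is (#blocks of size ≥ k) − (#blocks of size ≥ k + 1), so the partition is: 2 block(s) of size 1, 1 block(s) of size 2.
In nonincreasing order the block sizes are [2, 1, 1].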